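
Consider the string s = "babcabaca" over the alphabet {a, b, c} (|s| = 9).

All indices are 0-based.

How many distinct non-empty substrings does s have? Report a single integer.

rank→(start, suffix):
  0 → (8, 'a')
  1 → (4, 'abaca')
  2 → (1, 'abcabaca')
  3 → (6, 'aca')
  4 → (0, 'babcabaca')
  5 → (5, 'baca')
  6 → (2, 'bcabaca')
  7 → (7, 'ca')
  8 → (3, 'cabaca')

SA = [8, 4, 1, 6, 0, 5, 2, 7, 3]
[i] adj suffixes → lcp
  [1] 8/4 → 1 ('a')
  [2] 4/1 → 2 ('ab')
  [3] 1/6 → 1 ('a')
  [4] 6/0 → 0 ('')
  [5] 0/5 → 2 ('ba')
  [6] 5/2 → 1 ('b')
  [7] 2/7 → 0 ('')
  [8] 7/3 → 2 ('ca')

n(n+1)/2 = 9·10/2 = 45
Σ LCP = 0 + 1 + 2 + 1 + 0 + 2 + 1 + 0 + 2 = 9
distinct = 45 − 9 = 36

36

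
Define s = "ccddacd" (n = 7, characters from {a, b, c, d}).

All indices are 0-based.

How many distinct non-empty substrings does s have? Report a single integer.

sorted suffixes:
  #0 SA[0]=4  'acd'
  #1 SA[1]=0  'ccddacd'
  #2 SA[2]=5  'cd'
  #3 SA[3]=1  'cddacd'
  #4 SA[4]=6  'd'
  #5 SA[5]=3  'dacd'
  #6 SA[6]=2  'ddacd'

SA = [4, 0, 5, 1, 6, 3, 2]
i: (SA[i-1],SA[i]) lcp shared
  1: (4,0) 0 ''
  2: (0,5) 1 'c'
  3: (5,1) 2 'cd'
  4: (1,6) 0 ''
  5: (6,3) 1 'd'
  6: (3,2) 1 'd'

n(n+1)/2 = 7·8/2 = 28
Σ LCP = 0 + 0 + 1 + 2 + 0 + 1 + 1 = 5
distinct = 28 − 5 = 23

23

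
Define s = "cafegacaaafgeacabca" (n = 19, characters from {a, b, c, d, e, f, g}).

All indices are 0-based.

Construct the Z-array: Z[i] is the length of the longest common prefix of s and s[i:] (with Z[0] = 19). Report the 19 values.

[19, 0, 0, 0, 0, 0, 2, 0, 0, 0, 0, 0, 0, 0, 2, 0, 0, 2, 0]

Z[0]=19
i=1: i≥r, start 0; Z[1]=0
i=2: i≥r, start 0; Z[2]=0
i=3: i≥r, start 0; Z[3]=0
i=4: i≥r, start 0; Z[4]=0
i=5: i≥r, start 0; Z[5]=0
i=6: i≥r, start 0; Z[6]=2 scan→box=[6,8)
i=7: min(r-i=1, Z[1]=0)=0; Z[7]=0
i=8: i≥r, start 0; Z[8]=0
i=9: i≥r, start 0; Z[9]=0
i=10: i≥r, start 0; Z[10]=0
i=11: i≥r, start 0; Z[11]=0
i=12: i≥r, start 0; Z[12]=0
i=13: i≥r, start 0; Z[13]=0
i=14: i≥r, start 0; Z[14]=2 scan→box=[14,16)
i=15: min(r-i=1, Z[1]=0)=0; Z[15]=0
i=16: i≥r, start 0; Z[16]=0
i=17: i≥r, start 0; Z[17]=2 scan→box=[17,19)
i=18: min(r-i=1, Z[1]=0)=0; Z[18]=0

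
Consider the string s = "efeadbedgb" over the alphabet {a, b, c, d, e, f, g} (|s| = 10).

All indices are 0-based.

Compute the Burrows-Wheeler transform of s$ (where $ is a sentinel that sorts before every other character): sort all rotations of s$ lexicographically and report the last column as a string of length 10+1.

rank  rotation     last
    0  $efeadbedgb  b
    1  adbedgb$efe  e
    2  b$efeadbedg  g
    3  bedgb$efead  d
    4  dbedgb$efea  a
    5  dgb$efeadbe  e
    6  eadbedgb$ef  f
    7  edgb$efeadb  b
    8  efeadbedgb$  $
    9  feadbedgb$e  e
   10  gb$efeadbed  d

begdaefb$ed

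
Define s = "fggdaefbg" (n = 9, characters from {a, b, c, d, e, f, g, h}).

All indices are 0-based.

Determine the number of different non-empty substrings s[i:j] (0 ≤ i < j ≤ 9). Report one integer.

rank→(start, suffix):
  0 → (4, 'aefbg')
  1 → (7, 'bg')
  2 → (3, 'daefbg')
  3 → (5, 'efbg')
  4 → (6, 'fbg')
  5 → (0, 'fggdaefbg')
  6 → (8, 'g')
  7 → (2, 'gdaefbg')
  8 → (1, 'ggdaefbg')

SA = [4, 7, 3, 5, 6, 0, 8, 2, 1]
[i] adj suffixes → lcp
  [1] 4/7 → 0 ('')
  [2] 7/3 → 0 ('')
  [3] 3/5 → 0 ('')
  [4] 5/6 → 0 ('')
  [5] 6/0 → 1 ('f')
  [6] 0/8 → 0 ('')
  [7] 8/2 → 1 ('g')
  [8] 2/1 → 1 ('g')

n(n+1)/2 = 9·10/2 = 45
Σ LCP = 0 + 0 + 0 + 0 + 0 + 1 + 0 + 1 + 1 = 3
distinct = 45 − 3 = 42

42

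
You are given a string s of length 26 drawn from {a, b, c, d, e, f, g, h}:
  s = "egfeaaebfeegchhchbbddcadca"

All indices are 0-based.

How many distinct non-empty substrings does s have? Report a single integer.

sorted suffixes:
  #0 SA[0]=25  'a'
  #1 SA[1]=4  'aaebfeegchhchbbddcadca'
  #2 SA[2]=22  'adca'
  #3 SA[3]=5  'aebfeegchhchbbddcadca'
  #4 SA[4]=17  'bbddcadca'
  #5 SA[5]=18  'bddcadca'
  #6 SA[6]=7  'bfeegchhchbbddcadca'
  #7 SA[7]=24  'ca'
  #8 SA[8]=21  'cadca'
  #9 SA[9]=15  'chbbddcadca'
  #10 SA[10]=12  'chhchbbddcadca'
  #11 SA[11]=23  'dca'
  #12 SA[12]=20  'dcadca'
  #13 SA[13]=19  'ddcadca'
  #14 SA[14]=3  'eaaebfeegchhchbbddcadca'
  #15 SA[15]=6  'ebfeegchhchbbddcadca'
  #16 SA[16]=9  'eegchhchbbddcadca'
  #17 SA[17]=10  'egchhchbbddcadca'
  #18 SA[18]=0  'egfeaaebfeegchhchbbddcadca'
  #19 SA[19]=2  'feaaebfeegchhchbbddcadca'
  #20 SA[20]=8  'feegchhchbbddcadca'
  #21 SA[21]=11  'gchhchbbddcadca'
  #22 SA[22]=1  'gfeaaebfeegchhchbbddcadca'
  #23 SA[23]=16  'hbbddcadca'
  #24 SA[24]=14  'hchbbddcadca'
  #25 SA[25]=13  'hhchbbddcadca'

SA = [25, 4, 22, 5, 17, 18, 7, 24, 21, 15, 12, 23, 20, 19, 3, 6, 9, 10, 0, 2, 8, 11, 1, 16, 14, 13]
[i] adj suffixes → lcp
  [1] 25/4 → 1 ('a')
  [2] 4/22 → 1 ('a')
  [3] 22/5 → 1 ('a')
  [4] 5/17 → 0 ('')
  [5] 17/18 → 1 ('b')
  [6] 18/7 → 1 ('b')
  [7] 7/24 → 0 ('')
  [8] 24/21 → 2 ('ca')
  [9] 21/15 → 1 ('c')
  [10] 15/12 → 2 ('ch')
  [11] 12/23 → 0 ('')
  [12] 23/20 → 3 ('dca')
  [13] 20/19 → 1 ('d')
  [14] 19/3 → 0 ('')
  [15] 3/6 → 1 ('e')
  [16] 6/9 → 1 ('e')
  [17] 9/10 → 1 ('e')
  [18] 10/0 → 2 ('eg')
  [19] 0/2 → 0 ('')
  [20] 2/8 → 2 ('fe')
  [21] 8/11 → 0 ('')
  [22] 11/1 → 1 ('g')
  [23] 1/16 → 0 ('')
  [24] 16/14 → 1 ('h')
  [25] 14/13 → 1 ('h')

n(n+1)/2 = 26·27/2 = 351
Σ LCP = 0 + 1 + 1 + 1 + 0 + 1 + 1 + 0 + 2 + 1 + 2 + 0 + 3 + 1 + 0 + 1 + 1 + 1 + 2 + 0 + 2 + 0 + 1 + 0 + 1 + 1 = 24
distinct = 351 − 24 = 327

327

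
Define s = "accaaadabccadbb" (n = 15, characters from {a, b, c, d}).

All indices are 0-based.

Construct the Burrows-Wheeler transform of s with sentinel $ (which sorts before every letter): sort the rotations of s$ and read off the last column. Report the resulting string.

rank  rotation          last
    0  $accaaadabccadbb  b
    1  aaadabccadbb$acc  c
    2  aadabccadbb$acca  a
    3  abccadbb$accaaad  d
    4  accaaadabccadbb$  $
    5  adabccadbb$accaa  a
    6  adbb$accaaadabcc  c
    7  b$accaaadabccadb  b
    8  bb$accaaadabccad  d
    9  bccadbb$accaaada  a
   10  caaadabccadbb$ac  c
   11  cadbb$accaaadabc  c
   12  ccaaadabccadbb$a  a
   13  ccadbb$accaaadab  b
   14  dabccadbb$accaaa  a
   15  dbb$accaaadabcca  a

bcad$acbdaccabaa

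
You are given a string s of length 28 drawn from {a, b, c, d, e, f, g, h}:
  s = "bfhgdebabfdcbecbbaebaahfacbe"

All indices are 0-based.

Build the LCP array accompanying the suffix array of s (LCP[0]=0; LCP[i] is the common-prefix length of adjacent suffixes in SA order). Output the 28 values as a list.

rank→(start, suffix):
  0 → (20, 'aahfacbe')
  1 → (7, 'abfdcbecbbaebaahfacbe')
  2 → (24, 'acbe')
  3 → (17, 'aebaahfacbe')
  4 → (21, 'ahfacbe')
  5 → (19, 'baahfacbe')
  6 → (6, 'babfdcbecbbaebaahfacbe')
  7 → (16, 'baebaahfacbe')
  8 → (15, 'bbaebaahfacbe')
  9 → (26, 'be')
  10 → (12, 'becbbaebaahfacbe')
  11 → (8, 'bfdcbecbbaebaahfacbe')
  12 → (0, 'bfhgdebabfdcbecbbaebaahfacbe')
  13 → (14, 'cbbaebaahfacbe')
  14 → (25, 'cbe')
  15 → (11, 'cbecbbaebaahfacbe')
  16 → (10, 'dcbecbbaebaahfacbe')
  17 → (4, 'debabfdcbecbbaebaahfacbe')
  18 → (27, 'e')
  19 → (18, 'ebaahfacbe')
  20 → (5, 'ebabfdcbecbbaebaahfacbe')
  21 → (13, 'ecbbaebaahfacbe')
  22 → (23, 'facbe')
  23 → (9, 'fdcbecbbaebaahfacbe')
  24 → (1, 'fhgdebabfdcbecbbaebaahfacbe')
  25 → (3, 'gdebabfdcbecbbaebaahfacbe')
  26 → (22, 'hfacbe')
  27 → (2, 'hgdebabfdcbecbbaebaahfacbe')

SA = [20, 7, 24, 17, 21, 19, 6, 16, 15, 26, 12, 8, 0, 14, 25, 11, 10, 4, 27, 18, 5, 13, 23, 9, 1, 3, 22, 2]
rank  pair      lcp
   1  s[20:],s[7:]  1  'a'
   2  s[7:],s[24:]  1  'a'
   3  s[24:],s[17:]  1  'a'
   4  s[17:],s[21:]  1  'a'
   5  s[21:],s[19:]  0  ''
   6  s[19:],s[6:]  2  'ba'
   7  s[6:],s[16:]  2  'ba'
   8  s[16:],s[15:]  1  'b'
   9  s[15:],s[26:]  1  'b'
  10  s[26:],s[12:]  2  'be'
  11  s[12:],s[8:]  1  'b'
  12  s[8:],s[0:]  2  'bf'
  13  s[0:],s[14:]  0  ''
  14  s[14:],s[25:]  2  'cb'
  15  s[25:],s[11:]  3  'cbe'
  16  s[11:],s[10:]  0  ''
  17  s[10:],s[4:]  1  'd'
  18  s[4:],s[27:]  0  ''
  19  s[27:],s[18:]  1  'e'
  20  s[18:],s[5:]  3  'eba'
  21  s[5:],s[13:]  1  'e'
  22  s[13:],s[23:]  0  ''
  23  s[23:],s[9:]  1  'f'
  24  s[9:],s[1:]  1  'f'
  25  s[1:],s[3:]  0  ''
  26  s[3:],s[22:]  0  ''
  27  s[22:],s[2:]  1  'h'

[0, 1, 1, 1, 1, 0, 2, 2, 1, 1, 2, 1, 2, 0, 2, 3, 0, 1, 0, 1, 3, 1, 0, 1, 1, 0, 0, 1]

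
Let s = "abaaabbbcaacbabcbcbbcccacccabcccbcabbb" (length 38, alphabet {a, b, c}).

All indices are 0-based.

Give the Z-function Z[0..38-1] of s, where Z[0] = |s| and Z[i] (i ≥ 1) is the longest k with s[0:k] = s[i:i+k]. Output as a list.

[38, 0, 1, 1, 2, 0, 0, 0, 0, 1, 1, 0, 0, 2, 0, 0, 0, 0, 0, 0, 0, 0, 0, 1, 0, 0, 0, 2, 0, 0, 0, 0, 0, 0, 2, 0, 0, 0]

Z[0]=38
i=1: i≥r, start 0; Z[1]=0
i=2: i≥r, start 0; Z[2]=1 grow→box=[2,3)
i=3: i≥r, start 0; Z[3]=1 grow→box=[3,4)
i=4: i≥r, start 0; Z[4]=2 grow→box=[4,6)
i=5: min(r-i=1, Z[1]=0)=0; Z[5]=0
i=6: i≥r, start 0; Z[6]=0
i=7: i≥r, start 0; Z[7]=0
i=8: i≥r, start 0; Z[8]=0
i=9: i≥r, start 0; Z[9]=1 grow→box=[9,10)
i=10: i≥r, start 0; Z[10]=1 grow→box=[10,11)
i=11: i≥r, start 0; Z[11]=0
i=12: i≥r, start 0; Z[12]=0
i=13: i≥r, start 0; Z[13]=2 grow→box=[13,15)
i=14: min(r-i=1, Z[1]=0)=0; Z[14]=0
i=15: i≥r, start 0; Z[15]=0
i=16: i≥r, start 0; Z[16]=0
i=17: i≥r, start 0; Z[17]=0
i=18: i≥r, start 0; Z[18]=0
i=19: i≥r, start 0; Z[19]=0
i=20: i≥r, start 0; Z[20]=0
i=21: i≥r, start 0; Z[21]=0
i=22: i≥r, start 0; Z[22]=0
i=23: i≥r, start 0; Z[23]=1 grow→box=[23,24)
i=24: i≥r, start 0; Z[24]=0
i=25: i≥r, start 0; Z[25]=0
i=26: i≥r, start 0; Z[26]=0
i=27: i≥r, start 0; Z[27]=2 grow→box=[27,29)
i=28: min(r-i=1, Z[1]=0)=0; Z[28]=0
i=29: i≥r, start 0; Z[29]=0
i=30: i≥r, start 0; Z[30]=0
i=31: i≥r, start 0; Z[31]=0
i=32: i≥r, start 0; Z[32]=0
i=33: i≥r, start 0; Z[33]=0
i=34: i≥r, start 0; Z[34]=2 grow→box=[34,36)
i=35: min(r-i=1, Z[1]=0)=0; Z[35]=0
i=36: i≥r, start 0; Z[36]=0
i=37: i≥r, start 0; Z[37]=0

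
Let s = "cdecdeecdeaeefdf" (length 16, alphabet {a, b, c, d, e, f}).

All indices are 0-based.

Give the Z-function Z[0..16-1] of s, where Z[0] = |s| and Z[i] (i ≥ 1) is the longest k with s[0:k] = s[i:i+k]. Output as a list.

Z[0]=16
i=1: fresh scan; Z[1]=0
i=2: fresh scan; Z[2]=0
i=3: fresh scan; Z[3]=3 scan→box=[3,6)
i=4: min(r-i=2, Z[1]=0)=0; Z[4]=0
i=5: min(r-i=1, Z[2]=0)=0; Z[5]=0
i=6: fresh scan; Z[6]=0
i=7: fresh scan; Z[7]=3 scan→box=[7,10)
i=8: min(r-i=2, Z[1]=0)=0; Z[8]=0
i=9: min(r-i=1, Z[2]=0)=0; Z[9]=0
i=10: fresh scan; Z[10]=0
i=11: fresh scan; Z[11]=0
i=12: fresh scan; Z[12]=0
i=13: fresh scan; Z[13]=0
i=14: fresh scan; Z[14]=0
i=15: fresh scan; Z[15]=0

[16, 0, 0, 3, 0, 0, 0, 3, 0, 0, 0, 0, 0, 0, 0, 0]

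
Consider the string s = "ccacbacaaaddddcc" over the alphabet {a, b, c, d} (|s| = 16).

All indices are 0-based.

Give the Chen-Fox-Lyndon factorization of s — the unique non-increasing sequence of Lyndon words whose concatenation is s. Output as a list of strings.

emit factor 1: 'c' (i=0, period=1)
emit factor 2: 'c' (i=1, period=1)
emit factor 3: 'acb' (i=2, period=3)
emit factor 4: 'ac' (i=5, period=2)
emit factor 5: 'aaaddddcc' (i=7, period=9)

["c", "c", "acb", "ac", "aaaddddcc"]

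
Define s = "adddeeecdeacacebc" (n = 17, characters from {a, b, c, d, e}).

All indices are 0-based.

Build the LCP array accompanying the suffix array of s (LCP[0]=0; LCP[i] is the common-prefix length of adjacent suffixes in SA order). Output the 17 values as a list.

sorted suffixes:
  #0 SA[0]=10  'acacebc'
  #1 SA[1]=12  'acebc'
  #2 SA[2]=0  'adddeeecdeacacebc'
  #3 SA[3]=15  'bc'
  #4 SA[4]=16  'c'
  #5 SA[5]=11  'cacebc'
  #6 SA[6]=7  'cdeacacebc'
  #7 SA[7]=13  'cebc'
  #8 SA[8]=1  'dddeeecdeacacebc'
  #9 SA[9]=2  'ddeeecdeacacebc'
  #10 SA[10]=8  'deacacebc'
  #11 SA[11]=3  'deeecdeacacebc'
  #12 SA[12]=9  'eacacebc'
  #13 SA[13]=14  'ebc'
  #14 SA[14]=6  'ecdeacacebc'
  #15 SA[15]=5  'eecdeacacebc'
  #16 SA[16]=4  'eeecdeacacebc'

SA = [10, 12, 0, 15, 16, 11, 7, 13, 1, 2, 8, 3, 9, 14, 6, 5, 4]
[i] adj suffixes → lcp
  [1] 10/12 → 2 ('ac')
  [2] 12/0 → 1 ('a')
  [3] 0/15 → 0 ('')
  [4] 15/16 → 0 ('')
  [5] 16/11 → 1 ('c')
  [6] 11/7 → 1 ('c')
  [7] 7/13 → 1 ('c')
  [8] 13/1 → 0 ('')
  [9] 1/2 → 2 ('dd')
  [10] 2/8 → 1 ('d')
  [11] 8/3 → 2 ('de')
  [12] 3/9 → 0 ('')
  [13] 9/14 → 1 ('e')
  [14] 14/6 → 1 ('e')
  [15] 6/5 → 1 ('e')
  [16] 5/4 → 2 ('ee')

[0, 2, 1, 0, 0, 1, 1, 1, 0, 2, 1, 2, 0, 1, 1, 1, 2]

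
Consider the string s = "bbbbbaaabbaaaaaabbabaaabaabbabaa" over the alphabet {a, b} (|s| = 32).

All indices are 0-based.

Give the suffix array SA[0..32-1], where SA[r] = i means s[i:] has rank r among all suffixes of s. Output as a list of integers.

[31, 30, 10, 11, 12, 20, 5, 13, 21, 6, 24, 14, 28, 18, 22, 7, 25, 15, 29, 9, 19, 4, 23, 27, 17, 8, 3, 26, 16, 2, 1, 0]

rank | idx | suffix
   0 |  31 | a
   1 |  30 | aa
   2 |  10 | aaaaaabbabaaabaabbabaa
   3 |  11 | aaaaabbabaaabaabbabaa
   4 |  12 | aaaabbabaaabaabbabaa
   5 |  20 | aaabaabbabaa
   6 |   5 | aaabbaaaaaabbabaaabaabbabaa
   7 |  13 | aaabbabaaabaabbabaa
   8 |  21 | aabaabbabaa
   9 |   6 | aabbaaaaaabbabaaabaabbabaa
  10 |  24 | aabbabaa
  11 |  14 | aabbabaaabaabbabaa
  12 |  28 | abaa
  13 |  18 | abaaabaabbabaa
  14 |  22 | abaabbabaa
  15 |   7 | abbaaaaaabbabaaabaabbabaa
  16 |  25 | abbabaa
  17 |  15 | abbabaaabaabbabaa
  18 |  29 | baa
  19 |   9 | baaaaaabbabaaabaabbabaa
  20 |  19 | baaabaabbabaa
  21 |   4 | baaabbaaaaaabbabaaabaabbabaa
  22 |  23 | baabbabaa
  23 |  27 | babaa
  24 |  17 | babaaabaabbabaa
  25 |   8 | bbaaaaaabbabaaabaabbabaa
  26 |   3 | bbaaabbaaaaaabbabaaabaabbabaa
  27 |  26 | bbabaa
  28 |  16 | bbabaaabaabbabaa
  29 |   2 | bbbaaabbaaaaaabbabaaabaabbabaa
  30 |   1 | bbbbaaabbaaaaaabbabaaabaabbabaa
  31 |   0 | bbbbbaaabbaaaaaabbabaaabaabbabaa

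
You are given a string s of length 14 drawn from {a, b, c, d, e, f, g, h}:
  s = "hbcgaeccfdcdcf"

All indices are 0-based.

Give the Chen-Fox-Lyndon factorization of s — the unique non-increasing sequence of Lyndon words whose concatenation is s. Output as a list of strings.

["h", "bcg", "aeccfdcdcf"]

emit factor 1: 'h' (i=0, period=1)
emit factor 2: 'bcg' (i=1, period=3)
emit factor 3: 'aeccfdcdcf' (i=4, period=10)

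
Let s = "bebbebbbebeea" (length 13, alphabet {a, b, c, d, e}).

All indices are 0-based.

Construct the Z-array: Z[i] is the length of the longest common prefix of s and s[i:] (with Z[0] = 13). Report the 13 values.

Z[0]=13
i=1: i≥r, start 0; Z[1]=0
i=2: i≥r, start 0; Z[2]=1 scan→box=[2,3)
i=3: i≥r, start 0; Z[3]=4 scan→box=[3,7)
i=4: min(r-i=3, Z[1]=0)=0; Z[4]=0
i=5: min(r-i=2, Z[2]=1)=1; Z[5]=1
i=6: min(r-i=1, Z[3]=4)=1; Z[6]=1
i=7: i≥r, start 0; Z[7]=3 scan→box=[7,10)
i=8: min(r-i=2, Z[1]=0)=0; Z[8]=0
i=9: min(r-i=1, Z[2]=1)=1; Z[9]=2 scan→box=[9,11)
i=10: min(r-i=1, Z[1]=0)=0; Z[10]=0
i=11: i≥r, start 0; Z[11]=0
i=12: i≥r, start 0; Z[12]=0

[13, 0, 1, 4, 0, 1, 1, 3, 0, 2, 0, 0, 0]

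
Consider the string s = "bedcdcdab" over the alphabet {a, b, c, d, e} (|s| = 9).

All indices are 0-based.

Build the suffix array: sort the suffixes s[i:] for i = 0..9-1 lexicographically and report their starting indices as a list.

[7, 8, 0, 5, 3, 6, 4, 2, 1]

sorted suffixes:
  #0 SA[0]=7  'ab'
  #1 SA[1]=8  'b'
  #2 SA[2]=0  'bedcdcdab'
  #3 SA[3]=5  'cdab'
  #4 SA[4]=3  'cdcdab'
  #5 SA[5]=6  'dab'
  #6 SA[6]=4  'dcdab'
  #7 SA[7]=2  'dcdcdab'
  #8 SA[8]=1  'edcdcdab'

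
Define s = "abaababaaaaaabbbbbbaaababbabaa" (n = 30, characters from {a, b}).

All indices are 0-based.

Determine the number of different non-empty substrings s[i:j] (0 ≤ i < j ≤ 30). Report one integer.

377

rank | idx | suffix
   0 |  29 | a
   1 |  28 | aa
   2 |   7 | aaaaaabbbbbbaaababbabaa
   3 |   8 | aaaaabbbbbbaaababbabaa
   4 |   9 | aaaabbbbbbaaababbabaa
   5 |  19 | aaababbabaa
   6 |  10 | aaabbbbbbaaababbabaa
   7 |   2 | aababaaaaaabbbbbbaaababbabaa
   8 |  20 | aababbabaa
   9 |  11 | aabbbbbbaaababbabaa
  10 |  26 | abaa
  11 |   5 | abaaaaaabbbbbbaaababbabaa
  12 |   0 | abaababaaaaaabbbbbbaaababbabaa
  13 |   3 | ababaaaaaabbbbbbaaababbabaa
  14 |  21 | ababbabaa
  15 |  23 | abbabaa
  16 |  12 | abbbbbbaaababbabaa
  17 |  27 | baa
  18 |   6 | baaaaaabbbbbbaaababbabaa
  19 |  18 | baaababbabaa
  20 |   1 | baababaaaaaabbbbbbaaababbabaa
  21 |  25 | babaa
  22 |   4 | babaaaaaabbbbbbaaababbabaa
  23 |  22 | babbabaa
  24 |  17 | bbaaababbabaa
  25 |  24 | bbabaa
  26 |  16 | bbbaaababbabaa
  27 |  15 | bbbbaaababbabaa
  28 |  14 | bbbbbaaababbabaa
  29 |  13 | bbbbbbaaababbabaa

SA = [29, 28, 7, 8, 9, 19, 10, 2, 20, 11, 26, 5, 0, 3, 21, 23, 12, 27, 6, 18, 1, 25, 4, 22, 17, 24, 16, 15, 14, 13]
i: (SA[i-1],SA[i]) lcp shared
  1: (29,28) 1 'a'
  2: (28,7) 2 'aa'
  3: (7,8) 5 'aaaaa'
  4: (8,9) 4 'aaaa'
  5: (9,19) 3 'aaa'
  6: (19,10) 4 'aaab'
  7: (10,2) 2 'aa'
  8: (2,20) 5 'aabab'
  9: (20,11) 3 'aab'
  10: (11,26) 1 'a'
  11: (26,5) 4 'abaa'
  12: (5,0) 4 'abaa'
  13: (0,3) 3 'aba'
  14: (3,21) 4 'abab'
  15: (21,23) 2 'ab'
  16: (23,12) 3 'abb'
  17: (12,27) 0 ''
  18: (27,6) 3 'baa'
  19: (6,18) 4 'baaa'
  20: (18,1) 3 'baa'
  21: (1,25) 2 'ba'
  22: (25,4) 5 'babaa'
  23: (4,22) 3 'bab'
  24: (22,17) 1 'b'
  25: (17,24) 3 'bba'
  26: (24,16) 2 'bb'
  27: (16,15) 3 'bbb'
  28: (15,14) 4 'bbbb'
  29: (14,13) 5 'bbbbb'

n(n+1)/2 = 30·31/2 = 465
Σ LCP = 0 + 1 + 2 + 5 + 4 + 3 + 4 + 2 + 5 + 3 + 1 + 4 + 4 + 3 + 4 + 2 + 3 + 0 + 3 + 4 + 3 + 2 + 5 + 3 + 1 + 3 + 2 + 3 + 4 + 5 = 88
distinct = 465 − 88 = 377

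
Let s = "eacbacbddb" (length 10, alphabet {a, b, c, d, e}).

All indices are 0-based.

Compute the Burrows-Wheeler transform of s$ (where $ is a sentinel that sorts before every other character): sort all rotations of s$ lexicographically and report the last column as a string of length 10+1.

rank  rotation     last
    0  $eacbacbddb  b
    1  acbacbddb$e  e
    2  acbddb$eacb  b
    3  b$eacbacbdd  d
    4  bacbddb$eac  c
    5  bddb$eacbac  c
    6  cbacbddb$ea  a
    7  cbddb$eacba  a
    8  db$eacbacbd  d
    9  ddb$eacbacb  b
   10  eacbacbddb$  $

bebdccaadb$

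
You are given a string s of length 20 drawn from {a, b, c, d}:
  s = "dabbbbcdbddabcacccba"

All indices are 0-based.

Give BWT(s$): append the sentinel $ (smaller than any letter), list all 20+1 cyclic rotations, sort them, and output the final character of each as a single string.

rank  rotation               last
    0  $dabbbbcdbddabcacccba  a
    1  a$dabbbbcdbddabcacccb  b
    2  abbbbcdbddabcacccba$d  d
    3  abcacccba$dabbbbcdbdd  d
    4  acccba$dabbbbcdbddabc  c
    5  ba$dabbbbcdbddabcaccc  c
    6  bbbbcdbddabcacccba$da  a
    7  bbbcdbddabcacccba$dab  b
    8  bbcdbddabcacccba$dabb  b
    9  bcacccba$dabbbbcdbdda  a
   10  bcdbddabcacccba$dabbb  b
   11  bddabcacccba$dabbbbcd  d
   12  cacccba$dabbbbcdbddab  b
   13  cba$dabbbbcdbddabcacc  c
   14  ccba$dabbbbcdbddabcac  c
   15  cccba$dabbbbcdbddabca  a
   16  cdbddabcacccba$dabbbb  b
   17  dabbbbcdbddabcacccba$  $
   18  dabcacccba$dabbbbcdbd  d
   19  dbddabcacccba$dabbbbc  c
   20  ddabcacccba$dabbbbcdb  b

abddccabbabdbccab$dcb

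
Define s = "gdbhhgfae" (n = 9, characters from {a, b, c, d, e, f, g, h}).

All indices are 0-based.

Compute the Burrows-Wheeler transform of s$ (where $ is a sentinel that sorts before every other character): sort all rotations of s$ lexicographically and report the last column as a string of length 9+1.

efdgag$hhb

rank  rotation    last
    0  $gdbhhgfae  e
    1  ae$gdbhhgf  f
    2  bhhgfae$gd  d
    3  dbhhgfae$g  g
    4  e$gdbhhgfa  a
    5  fae$gdbhhg  g
    6  gdbhhgfae$  $
    7  gfae$gdbhh  h
    8  hgfae$gdbh  h
    9  hhgfae$gdb  b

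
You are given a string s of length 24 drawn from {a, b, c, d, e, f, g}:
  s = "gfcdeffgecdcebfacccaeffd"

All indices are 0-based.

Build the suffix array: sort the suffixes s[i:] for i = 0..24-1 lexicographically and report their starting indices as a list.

[15, 19, 13, 18, 17, 16, 9, 2, 11, 23, 10, 3, 12, 8, 20, 4, 14, 1, 22, 21, 5, 6, 7, 0]

rank | idx | suffix
   0 |  15 | acccaeffd
   1 |  19 | aeffd
   2 |  13 | bfacccaeffd
   3 |  18 | caeffd
   4 |  17 | ccaeffd
   5 |  16 | cccaeffd
   6 |   9 | cdcebfacccaeffd
   7 |   2 | cdeffgecdcebfacccaeffd
   8 |  11 | cebfacccaeffd
   9 |  23 | d
  10 |  10 | dcebfacccaeffd
  11 |   3 | deffgecdcebfacccaeffd
  12 |  12 | ebfacccaeffd
  13 |   8 | ecdcebfacccaeffd
  14 |  20 | effd
  15 |   4 | effgecdcebfacccaeffd
  16 |  14 | facccaeffd
  17 |   1 | fcdeffgecdcebfacccaeffd
  18 |  22 | fd
  19 |  21 | ffd
  20 |   5 | ffgecdcebfacccaeffd
  21 |   6 | fgecdcebfacccaeffd
  22 |   7 | gecdcebfacccaeffd
  23 |   0 | gfcdeffgecdcebfacccaeffd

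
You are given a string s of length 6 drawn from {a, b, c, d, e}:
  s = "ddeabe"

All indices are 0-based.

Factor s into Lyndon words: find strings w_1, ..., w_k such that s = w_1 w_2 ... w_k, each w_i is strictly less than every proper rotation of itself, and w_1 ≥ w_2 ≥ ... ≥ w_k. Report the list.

emit factor 1: 'dde' (i=0, period=3)
emit factor 2: 'abe' (i=3, period=3)

["dde", "abe"]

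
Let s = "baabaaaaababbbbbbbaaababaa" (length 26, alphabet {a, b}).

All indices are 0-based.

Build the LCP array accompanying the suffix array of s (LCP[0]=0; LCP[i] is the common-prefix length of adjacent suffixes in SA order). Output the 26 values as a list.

rank | idx | suffix
   0 |  25 | a
   1 |  24 | aa
   2 |   4 | aaaaababbbbbbbaaababaa
   3 |   5 | aaaababbbbbbbaaababaa
   4 |  18 | aaababaa
   5 |   6 | aaababbbbbbbaaababaa
   6 |   1 | aabaaaaababbbbbbbaaababaa
   7 |  19 | aababaa
   8 |   7 | aababbbbbbbaaababaa
   9 |  22 | abaa
  10 |   2 | abaaaaababbbbbbbaaababaa
  11 |  20 | ababaa
  12 |   8 | ababbbbbbbaaababaa
  13 |  10 | abbbbbbbaaababaa
  14 |  23 | baa
  15 |   3 | baaaaababbbbbbbaaababaa
  16 |  17 | baaababaa
  17 |   0 | baabaaaaababbbbbbbaaababaa
  18 |  21 | babaa
  19 |   9 | babbbbbbbaaababaa
  20 |  16 | bbaaababaa
  21 |  15 | bbbaaababaa
  22 |  14 | bbbbaaababaa
  23 |  13 | bbbbbaaababaa
  24 |  12 | bbbbbbaaababaa
  25 |  11 | bbbbbbbaaababaa

SA = [25, 24, 4, 5, 18, 6, 1, 19, 7, 22, 2, 20, 8, 10, 23, 3, 17, 0, 21, 9, 16, 15, 14, 13, 12, 11]
[i] adj suffixes → lcp
  [1] 25/24 → 1 ('a')
  [2] 24/4 → 2 ('aa')
  [3] 4/5 → 4 ('aaaa')
  [4] 5/18 → 3 ('aaa')
  [5] 18/6 → 6 ('aaabab')
  [6] 6/1 → 2 ('aa')
  [7] 1/19 → 4 ('aaba')
  [8] 19/7 → 5 ('aabab')
  [9] 7/22 → 1 ('a')
  [10] 22/2 → 4 ('abaa')
  [11] 2/20 → 3 ('aba')
  [12] 20/8 → 4 ('abab')
  [13] 8/10 → 2 ('ab')
  [14] 10/23 → 0 ('')
  [15] 23/3 → 3 ('baa')
  [16] 3/17 → 4 ('baaa')
  [17] 17/0 → 3 ('baa')
  [18] 0/21 → 2 ('ba')
  [19] 21/9 → 3 ('bab')
  [20] 9/16 → 1 ('b')
  [21] 16/15 → 2 ('bb')
  [22] 15/14 → 3 ('bbb')
  [23] 14/13 → 4 ('bbbb')
  [24] 13/12 → 5 ('bbbbb')
  [25] 12/11 → 6 ('bbbbbb')

[0, 1, 2, 4, 3, 6, 2, 4, 5, 1, 4, 3, 4, 2, 0, 3, 4, 3, 2, 3, 1, 2, 3, 4, 5, 6]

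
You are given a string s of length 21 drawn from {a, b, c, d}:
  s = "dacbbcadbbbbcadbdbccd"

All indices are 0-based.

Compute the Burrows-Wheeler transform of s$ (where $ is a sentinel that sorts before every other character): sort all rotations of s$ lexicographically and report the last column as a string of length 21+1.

ddccdbcbbbddbbabcc$aba

rank  rotation                last
    0  $dacbbcadbbbbcadbdbccd  d
    1  acbbcadbbbbcadbdbccd$d  d
    2  adbbbbcadbdbccd$dacbbc  c
    3  adbdbccd$dacbbcadbbbbc  c
    4  bbbbcadbdbccd$dacbbcad  d
    5  bbbcadbdbccd$dacbbcadb  b
    6  bbcadbbbbcadbdbccd$dac  c
    7  bbcadbdbccd$dacbbcadbb  b
    8  bcadbbbbcadbdbccd$dacb  b
    9  bcadbdbccd$dacbbcadbbb  b
   10  bccd$dacbbcadbbbbcadbd  d
   11  bdbccd$dacbbcadbbbbcad  d
   12  cadbbbbcadbdbccd$dacbb  b
   13  cadbdbccd$dacbbcadbbbb  b
   14  cbbcadbbbbcadbdbccd$da  a
   15  ccd$dacbbcadbbbbcadbdb  b
   16  cd$dacbbcadbbbbcadbdbc  c
   17  d$dacbbcadbbbbcadbdbcc  c
   18  dacbbcadbbbbcadbdbccd$  $
   19  dbbbbcadbdbccd$dacbbca  a
   20  dbccd$dacbbcadbbbbcadb  b
   21  dbdbccd$dacbbcadbbbbca  a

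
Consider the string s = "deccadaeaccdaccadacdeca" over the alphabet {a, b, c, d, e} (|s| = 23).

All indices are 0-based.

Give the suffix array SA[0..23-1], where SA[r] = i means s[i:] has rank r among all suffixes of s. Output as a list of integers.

sorted suffixes:
  #0 SA[0]=22  'a'
  #1 SA[1]=12  'accadacdeca'
  #2 SA[2]=8  'accdaccadacdeca'
  #3 SA[3]=17  'acdeca'
  #4 SA[4]=15  'adacdeca'
  #5 SA[5]=4  'adaeaccdaccadacdeca'
  #6 SA[6]=6  'aeaccdaccadacdeca'
  #7 SA[7]=21  'ca'
  #8 SA[8]=14  'cadacdeca'
  #9 SA[9]=3  'cadaeaccdaccadacdeca'
  #10 SA[10]=13  'ccadacdeca'
  #11 SA[11]=2  'ccadaeaccdaccadacdeca'
  #12 SA[12]=9  'ccdaccadacdeca'
  #13 SA[13]=10  'cdaccadacdeca'
  #14 SA[14]=18  'cdeca'
  #15 SA[15]=11  'daccadacdeca'
  #16 SA[16]=16  'dacdeca'
  #17 SA[17]=5  'daeaccdaccadacdeca'
  #18 SA[18]=19  'deca'
  #19 SA[19]=0  'deccadaeaccdaccadacdeca'
  #20 SA[20]=7  'eaccdaccadacdeca'
  #21 SA[21]=20  'eca'
  #22 SA[22]=1  'eccadaeaccdaccadacdeca'

[22, 12, 8, 17, 15, 4, 6, 21, 14, 3, 13, 2, 9, 10, 18, 11, 16, 5, 19, 0, 7, 20, 1]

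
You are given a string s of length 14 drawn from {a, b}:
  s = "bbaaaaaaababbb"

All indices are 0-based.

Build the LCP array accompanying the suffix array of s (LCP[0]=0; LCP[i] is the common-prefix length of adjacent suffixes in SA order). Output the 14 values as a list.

sorted suffixes:
  #0 SA[0]=2  'aaaaaaababbb'
  #1 SA[1]=3  'aaaaaababbb'
  #2 SA[2]=4  'aaaaababbb'
  #3 SA[3]=5  'aaaababbb'
  #4 SA[4]=6  'aaababbb'
  #5 SA[5]=7  'aababbb'
  #6 SA[6]=8  'ababbb'
  #7 SA[7]=10  'abbb'
  #8 SA[8]=13  'b'
  #9 SA[9]=1  'baaaaaaababbb'
  #10 SA[10]=9  'babbb'
  #11 SA[11]=12  'bb'
  #12 SA[12]=0  'bbaaaaaaababbb'
  #13 SA[13]=11  'bbb'

SA = [2, 3, 4, 5, 6, 7, 8, 10, 13, 1, 9, 12, 0, 11]
i: (SA[i-1],SA[i]) lcp shared
  1: (2,3) 6 'aaaaaa'
  2: (3,4) 5 'aaaaa'
  3: (4,5) 4 'aaaa'
  4: (5,6) 3 'aaa'
  5: (6,7) 2 'aa'
  6: (7,8) 1 'a'
  7: (8,10) 2 'ab'
  8: (10,13) 0 ''
  9: (13,1) 1 'b'
  10: (1,9) 2 'ba'
  11: (9,12) 1 'b'
  12: (12,0) 2 'bb'
  13: (0,11) 2 'bb'

[0, 6, 5, 4, 3, 2, 1, 2, 0, 1, 2, 1, 2, 2]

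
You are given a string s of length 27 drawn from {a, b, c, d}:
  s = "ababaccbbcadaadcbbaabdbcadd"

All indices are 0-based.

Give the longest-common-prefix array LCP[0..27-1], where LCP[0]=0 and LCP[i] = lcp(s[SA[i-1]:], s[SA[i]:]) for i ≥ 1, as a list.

sorted suffixes:
  #0 SA[0]=18  'aabdbcadd'
  #1 SA[1]=12  'aadcbbaabdbcadd'
  #2 SA[2]=0  'ababaccbbcadaadcbbaabdbcadd'
  #3 SA[3]=2  'abaccbbcadaadcbbaabdbcadd'
  #4 SA[4]=19  'abdbcadd'
  #5 SA[5]=4  'accbbcadaadcbbaabdbcadd'
  #6 SA[6]=10  'adaadcbbaabdbcadd'
  #7 SA[7]=13  'adcbbaabdbcadd'
  #8 SA[8]=24  'add'
  #9 SA[9]=17  'baabdbcadd'
  #10 SA[10]=1  'babaccbbcadaadcbbaabdbcadd'
  #11 SA[11]=3  'baccbbcadaadcbbaabdbcadd'
  #12 SA[12]=16  'bbaabdbcadd'
  #13 SA[13]=7  'bbcadaadcbbaabdbcadd'
  #14 SA[14]=8  'bcadaadcbbaabdbcadd'
  #15 SA[15]=22  'bcadd'
  #16 SA[16]=20  'bdbcadd'
  #17 SA[17]=9  'cadaadcbbaabdbcadd'
  #18 SA[18]=23  'cadd'
  #19 SA[19]=15  'cbbaabdbcadd'
  #20 SA[20]=6  'cbbcadaadcbbaabdbcadd'
  #21 SA[21]=5  'ccbbcadaadcbbaabdbcadd'
  #22 SA[22]=26  'd'
  #23 SA[23]=11  'daadcbbaabdbcadd'
  #24 SA[24]=21  'dbcadd'
  #25 SA[25]=14  'dcbbaabdbcadd'
  #26 SA[26]=25  'dd'

SA = [18, 12, 0, 2, 19, 4, 10, 13, 24, 17, 1, 3, 16, 7, 8, 22, 20, 9, 23, 15, 6, 5, 26, 11, 21, 14, 25]
[i] adj suffixes → lcp
  [1] 18/12 → 2 ('aa')
  [2] 12/0 → 1 ('a')
  [3] 0/2 → 3 ('aba')
  [4] 2/19 → 2 ('ab')
  [5] 19/4 → 1 ('a')
  [6] 4/10 → 1 ('a')
  [7] 10/13 → 2 ('ad')
  [8] 13/24 → 2 ('ad')
  [9] 24/17 → 0 ('')
  [10] 17/1 → 2 ('ba')
  [11] 1/3 → 2 ('ba')
  [12] 3/16 → 1 ('b')
  [13] 16/7 → 2 ('bb')
  [14] 7/8 → 1 ('b')
  [15] 8/22 → 4 ('bcad')
  [16] 22/20 → 1 ('b')
  [17] 20/9 → 0 ('')
  [18] 9/23 → 3 ('cad')
  [19] 23/15 → 1 ('c')
  [20] 15/6 → 3 ('cbb')
  [21] 6/5 → 1 ('c')
  [22] 5/26 → 0 ('')
  [23] 26/11 → 1 ('d')
  [24] 11/21 → 1 ('d')
  [25] 21/14 → 1 ('d')
  [26] 14/25 → 1 ('d')

[0, 2, 1, 3, 2, 1, 1, 2, 2, 0, 2, 2, 1, 2, 1, 4, 1, 0, 3, 1, 3, 1, 0, 1, 1, 1, 1]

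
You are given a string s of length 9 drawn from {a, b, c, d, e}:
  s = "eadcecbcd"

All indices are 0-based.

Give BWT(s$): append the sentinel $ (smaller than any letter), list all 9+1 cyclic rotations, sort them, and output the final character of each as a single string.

rank  rotation    last
    0  $eadcecbcd  d
    1  adcecbcd$e  e
    2  bcd$eadcec  c
    3  cbcd$eadce  e
    4  cd$eadcecb  b
    5  cecbcd$ead  d
    6  d$eadcecbc  c
    7  dcecbcd$ea  a
    8  eadcecbcd$  $
    9  ecbcd$eadc  c

decebdca$c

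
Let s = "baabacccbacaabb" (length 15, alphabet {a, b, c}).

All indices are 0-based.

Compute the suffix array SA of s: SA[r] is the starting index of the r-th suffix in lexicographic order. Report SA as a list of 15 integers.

[1, 11, 2, 12, 9, 4, 14, 0, 8, 3, 13, 10, 7, 6, 5]

rank | idx | suffix
   0 |   1 | aabacccbacaabb
   1 |  11 | aabb
   2 |   2 | abacccbacaabb
   3 |  12 | abb
   4 |   9 | acaabb
   5 |   4 | acccbacaabb
   6 |  14 | b
   7 |   0 | baabacccbacaabb
   8 |   8 | bacaabb
   9 |   3 | bacccbacaabb
  10 |  13 | bb
  11 |  10 | caabb
  12 |   7 | cbacaabb
  13 |   6 | ccbacaabb
  14 |   5 | cccbacaabb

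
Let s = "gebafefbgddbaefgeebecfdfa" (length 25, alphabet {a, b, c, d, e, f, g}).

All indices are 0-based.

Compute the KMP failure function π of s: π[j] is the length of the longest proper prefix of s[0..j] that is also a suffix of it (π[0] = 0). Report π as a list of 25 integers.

[0, 0, 0, 0, 0, 0, 0, 0, 1, 0, 0, 0, 0, 0, 0, 1, 2, 0, 0, 0, 0, 0, 0, 0, 0]

π[0] = 0
j=1 s[j]='e': π[1]=0 (border '')
j=2 s[j]='b': π[2]=0 (border '')
j=3 s[j]='a': π[3]=0 (border '')
j=4 s[j]='f': π[4]=0 (border '')
j=5 s[j]='e': π[5]=0 (border '')
j=6 s[j]='f': π[6]=0 (border '')
j=7 s[j]='b': π[7]=0 (border '')
j=8 s[j]='g': π[8]=1 (border 'g')
j=9 s[j]='d': k: 1→0; π[9]=0 (border '')
j=10 s[j]='d': π[10]=0 (border '')
j=11 s[j]='b': π[11]=0 (border '')
j=12 s[j]='a': π[12]=0 (border '')
j=13 s[j]='e': π[13]=0 (border '')
j=14 s[j]='f': π[14]=0 (border '')
j=15 s[j]='g': π[15]=1 (border 'g')
j=16 s[j]='e': π[16]=2 (border 'ge')
j=17 s[j]='e': k: 2→0; π[17]=0 (border '')
j=18 s[j]='b': π[18]=0 (border '')
j=19 s[j]='e': π[19]=0 (border '')
j=20 s[j]='c': π[20]=0 (border '')
j=21 s[j]='f': π[21]=0 (border '')
j=22 s[j]='d': π[22]=0 (border '')
j=23 s[j]='f': π[23]=0 (border '')
j=24 s[j]='a': π[24]=0 (border '')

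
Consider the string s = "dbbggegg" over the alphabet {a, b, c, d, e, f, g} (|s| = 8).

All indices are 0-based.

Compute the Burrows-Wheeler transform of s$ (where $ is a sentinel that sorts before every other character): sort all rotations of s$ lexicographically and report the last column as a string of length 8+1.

gdb$gggeb

rank  rotation   last
    0  $dbbggegg  g
    1  bbggegg$d  d
    2  bggegg$db  b
    3  dbbggegg$  $
    4  egg$dbbgg  g
    5  g$dbbggeg  g
    6  gegg$dbbg  g
    7  gg$dbbgge  e
    8  ggegg$dbb  b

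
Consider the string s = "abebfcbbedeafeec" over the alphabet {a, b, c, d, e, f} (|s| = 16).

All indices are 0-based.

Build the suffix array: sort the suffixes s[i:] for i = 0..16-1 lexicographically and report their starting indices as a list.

sorted suffixes:
  #0 SA[0]=0  'abebfcbbedeafeec'
  #1 SA[1]=11  'afeec'
  #2 SA[2]=6  'bbedeafeec'
  #3 SA[3]=1  'bebfcbbedeafeec'
  #4 SA[4]=7  'bedeafeec'
  #5 SA[5]=3  'bfcbbedeafeec'
  #6 SA[6]=15  'c'
  #7 SA[7]=5  'cbbedeafeec'
  #8 SA[8]=9  'deafeec'
  #9 SA[9]=10  'eafeec'
  #10 SA[10]=2  'ebfcbbedeafeec'
  #11 SA[11]=14  'ec'
  #12 SA[12]=8  'edeafeec'
  #13 SA[13]=13  'eec'
  #14 SA[14]=4  'fcbbedeafeec'
  #15 SA[15]=12  'feec'

[0, 11, 6, 1, 7, 3, 15, 5, 9, 10, 2, 14, 8, 13, 4, 12]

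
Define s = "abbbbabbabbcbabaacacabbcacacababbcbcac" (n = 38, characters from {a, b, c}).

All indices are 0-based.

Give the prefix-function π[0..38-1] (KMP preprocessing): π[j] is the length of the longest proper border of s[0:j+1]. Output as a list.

[0, 0, 0, 0, 0, 1, 2, 3, 1, 2, 3, 0, 0, 1, 2, 1, 1, 0, 1, 0, 1, 2, 3, 0, 1, 0, 1, 0, 1, 2, 1, 2, 3, 0, 0, 0, 1, 0]

π[0] = 0
j=1 s[j]='b': π[1]=0 (border '')
j=2 s[j]='b': π[2]=0 (border '')
j=3 s[j]='b': π[3]=0 (border '')
j=4 s[j]='b': π[4]=0 (border '')
j=5 s[j]='a': π[5]=1 (border 'a')
j=6 s[j]='b': π[6]=2 (border 'ab')
j=7 s[j]='b': π[7]=3 (border 'abb')
j=8 s[j]='a': k: 3→0; π[8]=1 (border 'a')
j=9 s[j]='b': π[9]=2 (border 'ab')
j=10 s[j]='b': π[10]=3 (border 'abb')
j=11 s[j]='c': k: 3→0; π[11]=0 (border '')
j=12 s[j]='b': π[12]=0 (border '')
j=13 s[j]='a': π[13]=1 (border 'a')
j=14 s[j]='b': π[14]=2 (border 'ab')
j=15 s[j]='a': k: 2→0; π[15]=1 (border 'a')
j=16 s[j]='a': k: 1→0; π[16]=1 (border 'a')
j=17 s[j]='c': k: 1→0; π[17]=0 (border '')
j=18 s[j]='a': π[18]=1 (border 'a')
j=19 s[j]='c': k: 1→0; π[19]=0 (border '')
j=20 s[j]='a': π[20]=1 (border 'a')
j=21 s[j]='b': π[21]=2 (border 'ab')
j=22 s[j]='b': π[22]=3 (border 'abb')
j=23 s[j]='c': k: 3→0; π[23]=0 (border '')
j=24 s[j]='a': π[24]=1 (border 'a')
j=25 s[j]='c': k: 1→0; π[25]=0 (border '')
j=26 s[j]='a': π[26]=1 (border 'a')
j=27 s[j]='c': k: 1→0; π[27]=0 (border '')
j=28 s[j]='a': π[28]=1 (border 'a')
j=29 s[j]='b': π[29]=2 (border 'ab')
j=30 s[j]='a': k: 2→0; π[30]=1 (border 'a')
j=31 s[j]='b': π[31]=2 (border 'ab')
j=32 s[j]='b': π[32]=3 (border 'abb')
j=33 s[j]='c': k: 3→0; π[33]=0 (border '')
j=34 s[j]='b': π[34]=0 (border '')
j=35 s[j]='c': π[35]=0 (border '')
j=36 s[j]='a': π[36]=1 (border 'a')
j=37 s[j]='c': k: 1→0; π[37]=0 (border '')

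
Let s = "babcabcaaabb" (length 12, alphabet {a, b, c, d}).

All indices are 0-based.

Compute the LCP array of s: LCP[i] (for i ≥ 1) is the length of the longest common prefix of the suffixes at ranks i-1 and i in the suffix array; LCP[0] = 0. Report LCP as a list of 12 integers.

[0, 2, 1, 2, 4, 0, 1, 1, 1, 3, 0, 2]

rank→(start, suffix):
  0 → (7, 'aaabb')
  1 → (8, 'aabb')
  2 → (9, 'abb')
  3 → (4, 'abcaaabb')
  4 → (1, 'abcabcaaabb')
  5 → (11, 'b')
  6 → (0, 'babcabcaaabb')
  7 → (10, 'bb')
  8 → (5, 'bcaaabb')
  9 → (2, 'bcabcaaabb')
  10 → (6, 'caaabb')
  11 → (3, 'cabcaaabb')

SA = [7, 8, 9, 4, 1, 11, 0, 10, 5, 2, 6, 3]
rank  pair      lcp
   1  s[7:],s[8:]  2  'aa'
   2  s[8:],s[9:]  1  'a'
   3  s[9:],s[4:]  2  'ab'
   4  s[4:],s[1:]  4  'abca'
   5  s[1:],s[11:]  0  ''
   6  s[11:],s[0:]  1  'b'
   7  s[0:],s[10:]  1  'b'
   8  s[10:],s[5:]  1  'b'
   9  s[5:],s[2:]  3  'bca'
  10  s[2:],s[6:]  0  ''
  11  s[6:],s[3:]  2  'ca'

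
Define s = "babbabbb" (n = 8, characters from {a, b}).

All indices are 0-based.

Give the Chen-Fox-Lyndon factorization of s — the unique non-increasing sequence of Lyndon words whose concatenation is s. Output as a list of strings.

emit factor 1: 'b' (i=0, period=1)
emit factor 2: 'abbabbb' (i=1, period=7)

["b", "abbabbb"]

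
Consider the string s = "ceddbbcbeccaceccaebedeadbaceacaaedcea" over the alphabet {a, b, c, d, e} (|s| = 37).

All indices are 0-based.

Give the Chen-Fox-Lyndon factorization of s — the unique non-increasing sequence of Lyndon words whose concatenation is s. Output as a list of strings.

["cedd", "bbcbecc", "aceccaebedeadb", "ace", "ac", "aaedce", "a"]

emit factor 1: 'cedd' (i=0, period=4)
emit factor 2: 'bbcbecc' (i=4, period=7)
emit factor 3: 'aceccaebedeadb' (i=11, period=14)
emit factor 4: 'ace' (i=25, period=3)
emit factor 5: 'ac' (i=28, period=2)
emit factor 6: 'aaedce' (i=30, period=6)
emit factor 7: 'a' (i=36, period=1)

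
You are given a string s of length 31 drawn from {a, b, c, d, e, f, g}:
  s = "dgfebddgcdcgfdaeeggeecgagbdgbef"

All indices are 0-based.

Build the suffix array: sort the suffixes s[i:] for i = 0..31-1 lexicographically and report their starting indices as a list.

sorted suffixes:
  #0 SA[0]=14  'aeeggeecgagbdgbef'
  #1 SA[1]=23  'agbdgbef'
  #2 SA[2]=4  'bddgcdcgfdaeeggeecgagbdgbef'
  #3 SA[3]=25  'bdgbef'
  #4 SA[4]=28  'bef'
  #5 SA[5]=8  'cdcgfdaeeggeecgagbdgbef'
  #6 SA[6]=21  'cgagbdgbef'
  #7 SA[7]=10  'cgfdaeeggeecgagbdgbef'
  #8 SA[8]=13  'daeeggeecgagbdgbef'
  #9 SA[9]=9  'dcgfdaeeggeecgagbdgbef'
  #10 SA[10]=5  'ddgcdcgfdaeeggeecgagbdgbef'
  #11 SA[11]=26  'dgbef'
  #12 SA[12]=6  'dgcdcgfdaeeggeecgagbdgbef'
  #13 SA[13]=0  'dgfebddgcdcgfdaeeggeecgagbdgbef'
  #14 SA[14]=3  'ebddgcdcgfdaeeggeecgagbdgbef'
  #15 SA[15]=20  'ecgagbdgbef'
  #16 SA[16]=19  'eecgagbdgbef'
  #17 SA[17]=15  'eeggeecgagbdgbef'
  #18 SA[18]=29  'ef'
  #19 SA[19]=16  'eggeecgagbdgbef'
  #20 SA[20]=30  'f'
  #21 SA[21]=12  'fdaeeggeecgagbdgbef'
  #22 SA[22]=2  'febddgcdcgfdaeeggeecgagbdgbef'
  #23 SA[23]=22  'gagbdgbef'
  #24 SA[24]=24  'gbdgbef'
  #25 SA[25]=27  'gbef'
  #26 SA[26]=7  'gcdcgfdaeeggeecgagbdgbef'
  #27 SA[27]=18  'geecgagbdgbef'
  #28 SA[28]=11  'gfdaeeggeecgagbdgbef'
  #29 SA[29]=1  'gfebddgcdcgfdaeeggeecgagbdgbef'
  #30 SA[30]=17  'ggeecgagbdgbef'

[14, 23, 4, 25, 28, 8, 21, 10, 13, 9, 5, 26, 6, 0, 3, 20, 19, 15, 29, 16, 30, 12, 2, 22, 24, 27, 7, 18, 11, 1, 17]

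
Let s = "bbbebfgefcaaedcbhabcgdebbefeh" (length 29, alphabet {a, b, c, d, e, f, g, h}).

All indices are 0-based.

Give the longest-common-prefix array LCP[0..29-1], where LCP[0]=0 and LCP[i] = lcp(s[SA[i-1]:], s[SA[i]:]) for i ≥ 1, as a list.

rank→(start, suffix):
  0 → (10, 'aaedcbhabcgdebbefeh')
  1 → (17, 'abcgdebbefeh')
  2 → (11, 'aedcbhabcgdebbefeh')
  3 → (0, 'bbbebfgefcaaedcbhabcgdebbefeh')
  4 → (1, 'bbebfgefcaaedcbhabcgdebbefeh')
  5 → (23, 'bbefeh')
  6 → (18, 'bcgdebbefeh')
  7 → (2, 'bebfgefcaaedcbhabcgdebbefeh')
  8 → (24, 'befeh')
  9 → (4, 'bfgefcaaedcbhabcgdebbefeh')
  10 → (15, 'bhabcgdebbefeh')
  11 → (9, 'caaedcbhabcgdebbefeh')
  12 → (14, 'cbhabcgdebbefeh')
  13 → (19, 'cgdebbefeh')
  14 → (13, 'dcbhabcgdebbefeh')
  15 → (21, 'debbefeh')
  16 → (22, 'ebbefeh')
  17 → (3, 'ebfgefcaaedcbhabcgdebbefeh')
  18 → (12, 'edcbhabcgdebbefeh')
  19 → (7, 'efcaaedcbhabcgdebbefeh')
  20 → (25, 'efeh')
  21 → (27, 'eh')
  22 → (8, 'fcaaedcbhabcgdebbefeh')
  23 → (26, 'feh')
  24 → (5, 'fgefcaaedcbhabcgdebbefeh')
  25 → (20, 'gdebbefeh')
  26 → (6, 'gefcaaedcbhabcgdebbefeh')
  27 → (28, 'h')
  28 → (16, 'habcgdebbefeh')

SA = [10, 17, 11, 0, 1, 23, 18, 2, 24, 4, 15, 9, 14, 19, 13, 21, 22, 3, 12, 7, 25, 27, 8, 26, 5, 20, 6, 28, 16]
[i] adj suffixes → lcp
  [1] 10/17 → 1 ('a')
  [2] 17/11 → 1 ('a')
  [3] 11/0 → 0 ('')
  [4] 0/1 → 2 ('bb')
  [5] 1/23 → 3 ('bbe')
  [6] 23/18 → 1 ('b')
  [7] 18/2 → 1 ('b')
  [8] 2/24 → 2 ('be')
  [9] 24/4 → 1 ('b')
  [10] 4/15 → 1 ('b')
  [11] 15/9 → 0 ('')
  [12] 9/14 → 1 ('c')
  [13] 14/19 → 1 ('c')
  [14] 19/13 → 0 ('')
  [15] 13/21 → 1 ('d')
  [16] 21/22 → 0 ('')
  [17] 22/3 → 2 ('eb')
  [18] 3/12 → 1 ('e')
  [19] 12/7 → 1 ('e')
  [20] 7/25 → 2 ('ef')
  [21] 25/27 → 1 ('e')
  [22] 27/8 → 0 ('')
  [23] 8/26 → 1 ('f')
  [24] 26/5 → 1 ('f')
  [25] 5/20 → 0 ('')
  [26] 20/6 → 1 ('g')
  [27] 6/28 → 0 ('')
  [28] 28/16 → 1 ('h')

[0, 1, 1, 0, 2, 3, 1, 1, 2, 1, 1, 0, 1, 1, 0, 1, 0, 2, 1, 1, 2, 1, 0, 1, 1, 0, 1, 0, 1]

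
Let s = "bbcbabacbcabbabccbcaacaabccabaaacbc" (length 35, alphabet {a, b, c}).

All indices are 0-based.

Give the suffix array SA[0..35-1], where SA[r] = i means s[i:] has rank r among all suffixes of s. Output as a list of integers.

[29, 22, 19, 30, 27, 4, 10, 23, 13, 20, 31, 6, 28, 3, 12, 5, 11, 0, 33, 17, 8, 1, 24, 14, 34, 21, 18, 26, 9, 2, 32, 16, 7, 25, 15]

rank | idx | suffix
   0 |  29 | aaacbc
   1 |  22 | aabccabaaacbc
   2 |  19 | aacaabccabaaacbc
   3 |  30 | aacbc
   4 |  27 | abaaacbc
   5 |   4 | abacbcabbabccbcaacaabccabaaacbc
   6 |  10 | abbabccbcaacaabccabaaacbc
   7 |  23 | abccabaaacbc
   8 |  13 | abccbcaacaabccabaaacbc
   9 |  20 | acaabccabaaacbc
  10 |  31 | acbc
  11 |   6 | acbcabbabccbcaacaabccabaaacbc
  12 |  28 | baaacbc
  13 |   3 | babacbcabbabccbcaacaabccabaaacbc
  14 |  12 | babccbcaacaabccabaaacbc
  15 |   5 | bacbcabbabccbcaacaabccabaaacbc
  16 |  11 | bbabccbcaacaabccabaaacbc
  17 |   0 | bbcbabacbcabbabccbcaacaabccabaaacbc
  18 |  33 | bc
  19 |  17 | bcaacaabccabaaacbc
  20 |   8 | bcabbabccbcaacaabccabaaacbc
  21 |   1 | bcbabacbcabbabccbcaacaabccabaaacbc
  22 |  24 | bccabaaacbc
  23 |  14 | bccbcaacaabccabaaacbc
  24 |  34 | c
  25 |  21 | caabccabaaacbc
  26 |  18 | caacaabccabaaacbc
  27 |  26 | cabaaacbc
  28 |   9 | cabbabccbcaacaabccabaaacbc
  29 |   2 | cbabacbcabbabccbcaacaabccabaaacbc
  30 |  32 | cbc
  31 |  16 | cbcaacaabccabaaacbc
  32 |   7 | cbcabbabccbcaacaabccabaaacbc
  33 |  25 | ccabaaacbc
  34 |  15 | ccbcaacaabccabaaacbc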